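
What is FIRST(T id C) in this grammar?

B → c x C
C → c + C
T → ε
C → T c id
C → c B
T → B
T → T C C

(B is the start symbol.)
{ 'c', 'id' }

FIRST sets of the non-terminals involved (from the grammar, by fixed-point iteration):
  FIRST(T) = { 'c', ε }

To compute FIRST(T id C), process the symbols left to right:
Symbol T is a non-terminal. Add FIRST(T) \ {ε} = { 'c' }
T is nullable (ε ∈ FIRST(T)), continue to the next symbol.
Symbol id is a terminal. Add 'id' and stop.
FIRST(T id C) = { 'c', 'id' }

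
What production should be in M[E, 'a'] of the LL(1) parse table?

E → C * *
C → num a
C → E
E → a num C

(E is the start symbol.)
E → C * *, E → a num C

To find M[E, 'a'], we find productions for E where 'a' is in the predict set (PREDICT(N → α) = (FIRST(α) \ {ε}) ∪ (FOLLOW(N) if α ⇒* ε)).

Relevant sets:
  FIRST(C) = { 'a', 'num' }

E → C * *: PREDICT = { 'a', 'num' }
  'a' is in predict set, so this production goes in M[E, 'a']
E → a num C: PREDICT = { 'a' }
  'a' is in predict set, so this production goes in M[E, 'a']

M[E, 'a'] = E → C * *, E → a num C  (a multiply-defined cell — the grammar is not LL(1))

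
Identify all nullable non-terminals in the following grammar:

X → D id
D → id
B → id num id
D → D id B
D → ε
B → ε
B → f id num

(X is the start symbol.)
{ 'B', 'D' }

A non-terminal is nullable if it can derive ε (the empty string): either it has an ε-production, or it has a production whose right-hand side consists entirely of nullable non-terminals.

ε-productions: D → ε, B → ε
So D, B are immediately nullable.
No further non-terminal can be added: every production for the remaining non-terminals contains a terminal or a non-nullable non-terminal.
Nullable = { 'B', 'D' }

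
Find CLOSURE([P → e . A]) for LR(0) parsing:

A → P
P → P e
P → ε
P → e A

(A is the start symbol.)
{ [A → . P], [P → . P e], [P → . e A], [P → .], [P → e . A] }

To compute CLOSURE, for each item [A → α.Bβ] where B is a non-terminal, add [B → .γ] for all productions B → γ; repeat for the newly added items until nothing changes.

Start with: [P → e . A]
  [P → e . A] has the dot before A: add [A → . P]
  [A → . P] has the dot before P: add [P → . P e], [P → .], [P → . e A]
No further items can be added.

CLOSURE = { [A → . P], [P → . P e], [P → . e A], [P → .], [P → e . A] }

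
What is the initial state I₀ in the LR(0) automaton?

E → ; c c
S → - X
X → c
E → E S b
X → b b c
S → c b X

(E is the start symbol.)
First, augment the grammar with E' → E
I₀ = CLOSURE({ [E' → . E] }):
  [E' → . E] has the dot before E: add [E → . ; c c], [E → . E S b]
No further items can be added.

I₀ = { [E → . ; c c], [E → . E S b], [E' → . E] }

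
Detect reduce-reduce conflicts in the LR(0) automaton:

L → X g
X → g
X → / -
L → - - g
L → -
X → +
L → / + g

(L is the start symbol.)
Augment with L' → L and build the canonical LR(0) collection (I0 = CLOSURE({[L' → . L]}), then GOTO on every symbol after a dot until no new states appear). It has 13 states:
  I0: { [L → . - - g], [L → . -], [L → . / + g], [L → . X g], [L' → . L], [X → . +], [X → . / -], [X → . g] }  — shift
  I1: { [X → + .] }  — reduce
  I2: { [L → - . - g], [L → - .] }  — shift, reduce
  I3: { [L → / . + g], [X → / . -] }  — shift
  I4: { [L' → L .] }  — accept
  I5: { [L → X . g] }  — shift
  I6: { [X → g .] }  — reduce
  I7: { [L → X g .] }  — reduce
  I8: { [L → / + . g] }  — shift
  I9: { [X → / - .] }  — reduce
  I10: { [L → / + g .] }  — reduce
  I11: { [L → - - . g] }  — shift
  I12: { [L → - - g .] }  — reduce

No state contains more than one complete item.

Answer: No reduce-reduce conflicts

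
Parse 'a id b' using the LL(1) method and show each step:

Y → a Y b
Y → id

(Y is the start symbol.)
LL(1) parsing maintains a stack (initially the start symbol over $) and the input. At each step: if the stack top is a terminal, match it against the current input token; if it is a non-terminal N, replace it with the RHS of M[N, lookahead] (the unique production whose predict set contains the lookahead).

Stack is shown with the top on the left.

Stack    Input     Action
-------------------------
Y $      a id b $  output Y → a Y b
a Y b $  a id b $  match 'a'
Y b $    id b $    output Y → id
id b $   id b $    match 'id'
b $      b $       match 'b'
$        $         accept

The string is accepted.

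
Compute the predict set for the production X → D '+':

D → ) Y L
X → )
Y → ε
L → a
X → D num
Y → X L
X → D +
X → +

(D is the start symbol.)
{ ')' }

PREDICT(X → D '+') = (FIRST(RHS) \ {ε}) ∪ (FOLLOW(X) if ε ∈ FIRST(RHS), i.e. RHS ⇒* ε)
FIRST(D) = { ')' }
FIRST(D '+') = { ')' }
ε ∉ FIRST(D '+'), so FOLLOW(X) is not added.
PREDICT(X → D '+') = { ')' }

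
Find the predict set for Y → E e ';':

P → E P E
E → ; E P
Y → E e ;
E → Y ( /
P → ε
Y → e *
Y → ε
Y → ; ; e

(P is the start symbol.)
{ '(', ';', 'e' }

PREDICT(Y → E e ';') = (FIRST(RHS) \ {ε}) ∪ (FOLLOW(Y) if ε ∈ FIRST(RHS), i.e. RHS ⇒* ε)
FIRST(E) = { '(', ';', 'e' }
FIRST(E e ';') = { '(', ';', 'e' }
ε ∉ FIRST(E e ';'), so FOLLOW(Y) is not added.
PREDICT(Y → E e ';') = { '(', ';', 'e' }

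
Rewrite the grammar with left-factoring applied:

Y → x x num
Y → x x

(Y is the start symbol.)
Left-factoring transforms A → αβ₁ | αβ₂ into A → αA' and A' → β₁ | β₂
(α is the longest common prefix among the alternatives). Repeat until
no nonterminal has two alternatives with a common prefix.

Round 1: Y has alternatives sharing prefix 'x x'. Introduce Y': Y → x x Y'
  Add: Y' → num
  Add: Y' → ε

No remaining common prefixes — done.

Resulting grammar:
Y → x x Y'
Y' → num
Y' → ε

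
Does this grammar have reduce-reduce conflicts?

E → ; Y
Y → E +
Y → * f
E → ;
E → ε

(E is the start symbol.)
A reduce-reduce conflict occurs when an LR(0) state has two complete items [A → α .] and [B → β .] — both call for a reduction, and with no lookahead the parser cannot choose between them.

Augment with E' → E and build the canonical LR(0) collection (I0 = CLOSURE({[E' → . E]}), then GOTO on every symbol after a dot until no new states appear). It has 8 states:
  I0: { [E → . ; Y], [E → . ;], [E → .], [E' → . E] }  — shift, reduce
  I1: { [E → . ; Y], [E → . ;], [E → .], [E → ; . Y], [E → ; .], [Y → . * f], [Y → . E +] }  — shift, 2 reduces
  I2: { [E' → E .] }  — accept
  I3: { [Y → * . f] }  — shift
  I4: { [Y → E . +] }  — shift
  I5: { [E → ; Y .] }  — reduce
  I6: { [Y → E + .] }  — reduce
  I7: { [Y → * f .] }  — reduce

I1 contains complete items [E → .], [E → ; .] — reduce-reduce conflict.

Answer: Yes — I1: [E → .] vs [E → ; .]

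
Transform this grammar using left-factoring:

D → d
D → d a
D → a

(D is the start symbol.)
Left-factoring transforms A → αβ₁ | αβ₂ into A → αA' and A' → β₁ | β₂
(α is the longest common prefix among the alternatives). Repeat until
no nonterminal has two alternatives with a common prefix.

Round 1: D has alternatives sharing prefix 'd'. Introduce D': D → d D'
  Add: D' → ε
  Add: D' → a

No remaining common prefixes — done.

Resulting grammar:
D → d D'
D' → ε
D' → a
D → a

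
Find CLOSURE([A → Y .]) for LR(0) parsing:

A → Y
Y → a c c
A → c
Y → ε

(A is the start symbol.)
To compute CLOSURE, for each item [A → α.Bβ] where B is a non-terminal, add [B → .γ] for all productions B → γ; repeat for the newly added items until nothing changes.

Start with: [A → Y .]
The dot is at the end, so nothing is added.

CLOSURE = { [A → Y .] }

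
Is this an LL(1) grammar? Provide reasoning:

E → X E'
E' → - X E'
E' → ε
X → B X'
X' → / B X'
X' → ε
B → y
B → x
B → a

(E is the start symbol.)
A grammar is LL(1) if for each non-terminal N with multiple productions, the predict sets of those productions are pairwise disjoint, where PREDICT(N → α) = (FIRST(α) \ {ε}) ∪ (FOLLOW(N) if α ⇒* ε).

Relevant sets:
  FOLLOW(E') = { $ }
  FOLLOW(X') = { $, '-' }

For E':
  PREDICT(E' → '-' X E') = { '-' }
  PREDICT(E' → ε) = { $ }
For X':
  PREDICT(X' → '/' B X') = { '/' }
  PREDICT(X' → ε) = { $, '-' }
For B:
  PREDICT(B → y) = { 'y' }
  PREDICT(B → x) = { 'x' }
  PREDICT(B → a) = { 'a' }
E, X have a single production, so nothing to check there.

All predict sets are disjoint. The grammar IS LL(1).

Answer: Yes, the grammar is LL(1).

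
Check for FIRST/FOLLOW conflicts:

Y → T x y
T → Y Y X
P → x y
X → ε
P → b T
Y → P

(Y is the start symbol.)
No FIRST/FOLLOW conflicts.

A FIRST/FOLLOW conflict occurs when a non-terminal N has a nullable alternative N → β (β ⇒* ε) and another alternative N → α with FIRST(α) ∩ FOLLOW(N) ≠ ∅: on such a lookahead the parser cannot decide between expanding α and letting N vanish via β.

Nullable non-terminals: X.
X has a nullable alternative but only one production, so nothing to check.

P, T, Y have no nullable alternative, so no FIRST/FOLLOW check is needed there.

No FIRST/FOLLOW conflicts found.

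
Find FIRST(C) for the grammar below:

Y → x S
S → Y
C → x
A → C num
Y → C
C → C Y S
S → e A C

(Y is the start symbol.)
{ 'x' }

To compute FIRST(C), examine every production with C on the left-hand side, reading each right-hand side left to right until a non-nullable symbol is reached.

From C → x:
  - x is a terminal: add 'x' and stop
From C → C Y S:
  - C is the symbol being defined: contributes nothing new
    C is not nullable, so stop

Collecting: FIRST(C) = { 'x' }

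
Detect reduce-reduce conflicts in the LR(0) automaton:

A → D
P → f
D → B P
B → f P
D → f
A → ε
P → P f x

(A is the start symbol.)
No reduce-reduce conflicts

A reduce-reduce conflict occurs when an LR(0) state has two complete items [A → α .] and [B → β .] — both call for a reduction, and with no lookahead the parser cannot choose between them.

Augment with A' → A and build the canonical LR(0) collection (I0 = CLOSURE({[A' → . A]}), then GOTO on every symbol after a dot until no new states appear). It has 10 states:
  I0: { [A → . D], [A → .], [A' → . A], [B → . f P], [D → . B P], [D → . f] }  — shift, reduce
  I1: { [A' → A .] }  — accept
  I2: { [D → B . P], [P → . P f x], [P → . f] }  — shift
  I3: { [A → D .] }  — reduce
  I4: { [B → f . P], [D → f .], [P → . P f x], [P → . f] }  — shift, reduce
  I5: { [B → f P .], [P → P . f x] }  — shift, reduce
  I6: { [P → f .] }  — reduce
  I7: { [P → P f . x] }  — shift
  I8: { [P → P f x .] }  — reduce
  I9: { [D → B P .], [P → P . f x] }  — shift, reduce

No state contains more than one complete item.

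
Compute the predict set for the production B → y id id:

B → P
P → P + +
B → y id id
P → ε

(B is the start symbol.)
{ 'y' }

PREDICT(B → y id id) = (FIRST(RHS) \ {ε}) ∪ (FOLLOW(B) if ε ∈ FIRST(RHS), i.e. RHS ⇒* ε)
FIRST(y id id) = { 'y' }
ε ∉ FIRST(y id id), so FOLLOW(B) is not added.
PREDICT(B → y id id) = { 'y' }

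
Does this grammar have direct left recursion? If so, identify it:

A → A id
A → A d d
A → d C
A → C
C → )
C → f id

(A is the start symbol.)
Direct left recursion occurs when N → N α for some non-terminal N (the right-hand side begins with the left-hand side itself).

A → A id: LEFT RECURSIVE (starts with A)
A → A d d: LEFT RECURSIVE (starts with A)
A → d C: starts with d
A → C: starts with C
C → ): starts with ')'
C → f id: starts with f

The grammar has direct left recursion on: A.

Answer: Yes, A is left-recursive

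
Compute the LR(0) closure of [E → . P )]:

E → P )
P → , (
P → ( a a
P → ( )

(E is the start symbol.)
Start with: [E → . P )]
  [E → . P )] has the dot before P: add [P → . , (], [P → . ( a a], [P → . ( )]
No further items can be added.

CLOSURE = { [E → . P )], [P → . ( )], [P → . ( a a], [P → . , (] }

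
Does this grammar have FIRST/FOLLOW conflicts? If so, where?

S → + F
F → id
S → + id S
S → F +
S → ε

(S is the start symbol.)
Nullable non-terminals: S.
FIRST sets used below: FIRST(F) = { 'id' }

S: nullable alternative(s) S → ε; FOLLOW(S) = { $ }
  S → + F: FIRST \ {ε} = { '+' } — disjoint from FOLLOW(S)
  S → + id S: FIRST \ {ε} = { '+' } — disjoint from FOLLOW(S)
  S → F +: FIRST \ {ε} = { 'id' } — disjoint from FOLLOW(S)
  S → ε: FIRST \ {ε} = { } — this is the only nullable alternative, skip

F has no nullable alternative, so no FIRST/FOLLOW check is needed there.

No FIRST/FOLLOW conflicts found.

Answer: No FIRST/FOLLOW conflicts.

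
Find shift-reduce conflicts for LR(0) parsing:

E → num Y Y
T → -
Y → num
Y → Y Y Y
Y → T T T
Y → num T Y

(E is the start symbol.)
A shift-reduce conflict occurs when an LR(0) state has both:
  - a complete (reduce) item [A → α .] (dot at the end), and
  - a shift item [B → β . c γ] (dot before a terminal).

Augment with E' → E and build the canonical LR(0) collection (I0 = CLOSURE({[E' → . E]}), then GOTO on every symbol after a dot until no new states appear). It has 14 states:
  I0: { [E → . num Y Y], [E' → . E] }  — shift
  I1: { [E' → E .] }  — accept
  I2: { [E → num . Y Y], [T → . -], [Y → . T T T], [Y → . Y Y Y], [Y → . num T Y], [Y → . num] }  — shift
  I3: { [T → - .] }  — reduce
  I4: { [T → . -], [Y → T . T T] }  — shift
  I5: { [E → num Y . Y], [T → . -], [Y → . T T T], [Y → . Y Y Y], [Y → . num T Y], [Y → . num], [Y → Y . Y Y] }  — shift
  I6: { [T → . -], [Y → num . T Y], [Y → num .] }  — shift, reduce
  I7: { [T → . -], [Y → . T T T], [Y → . Y Y Y], [Y → . num T Y], [Y → . num], [Y → num T . Y] }  — shift
  I8: { [T → . -], [Y → . T T T], [Y → . Y Y Y], [Y → . num T Y], [Y → . num], [Y → Y . Y Y], [Y → num T Y .] }  — shift, reduce
  I9: { [T → . -], [Y → . T T T], [Y → . Y Y Y], [Y → . num T Y], [Y → . num], [Y → Y . Y Y], [Y → Y Y . Y] }  — shift
  I10: { [T → . -], [Y → . T T T], [Y → . Y Y Y], [Y → . num T Y], [Y → . num], [Y → Y . Y Y], [Y → Y Y . Y], [Y → Y Y Y .] }  — shift, reduce
  I11: { [E → num Y Y .], [T → . -], [Y → . T T T], [Y → . Y Y Y], [Y → . num T Y], [Y → . num], [Y → Y . Y Y], [Y → Y Y . Y] }  — shift, reduce
  I12: { [T → . -], [Y → T T . T] }  — shift
  I13: { [Y → T T T .] }  — reduce

I6 contains reduce item [Y → num .] and shift item [T → . -] — shift-reduce conflict.
I8 contains reduce item [Y → num T Y .] and shift items [T → . -], [Y → . num], [Y → . num T Y] — shift-reduce conflict.
I10 contains reduce item [Y → Y Y Y .] and shift items [T → . -], [Y → . num], [Y → . num T Y] — shift-reduce conflict.
I11 contains reduce item [E → num Y Y .] and shift items [T → . -], [Y → . num], [Y → . num T Y] — shift-reduce conflict.

Answer: Yes — I6: [Y → num .] vs [T → . -]; I8: [Y → num T Y .] vs [T → . -]; I10: [Y → Y Y Y .] vs [T → . -]; I11: [E → num Y Y .] vs [T → . -]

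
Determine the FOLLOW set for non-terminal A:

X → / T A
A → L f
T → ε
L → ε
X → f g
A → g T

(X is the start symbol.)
{ $ }

In X → / T A: A is at the end, add FOLLOW(X)

The FOLLOW sets referred to above (computed the same way, to a fixed point):
  FOLLOW(X) = { $ }

Taking the union: FOLLOW(A) = { $ }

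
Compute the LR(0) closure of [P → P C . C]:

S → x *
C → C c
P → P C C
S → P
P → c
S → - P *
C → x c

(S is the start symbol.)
{ [C → . C c], [C → . x c], [P → P C . C] }

Start with: [P → P C . C]
  [P → P C . C] has the dot before C: add [C → . C c], [C → . x c]
No further items can be added.

CLOSURE = { [C → . C c], [C → . x c], [P → P C . C] }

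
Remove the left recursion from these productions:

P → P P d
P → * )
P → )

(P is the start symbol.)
P is directly left-recursive. The standard transformation for
  A → A α₁ | ... | A α_m | β₁ | ... | β_n
is
  A  → β₁ A' | ... | β_n A'
  A' → α₁ A' | ... | α_m A' | ε

P → * ) becomes P → * ) P'
P → ) becomes P → ) P'
P → P P d becomes P' → P d P'
Add P' → ε

Resulting grammar:
P → * ) P'
P → ) P'
P' → P d P'
P' → ε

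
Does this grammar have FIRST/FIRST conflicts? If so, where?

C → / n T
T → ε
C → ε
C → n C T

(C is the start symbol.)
Productions for C:
  C → / n T: FIRST = { '/' }
  C → ε: FIRST = { ε }
  C → n C T: FIRST = { 'n' }
T has only one production, so no FIRST/FIRST conflict is possible there.

All alternatives of each non-terminal have pairwise disjoint FIRST sets.

Answer: No FIRST/FIRST conflicts.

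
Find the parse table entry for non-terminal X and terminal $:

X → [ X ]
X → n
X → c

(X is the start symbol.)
To find M[X, $], we find productions for X where $ is in the predict set (PREDICT(N → α) = (FIRST(α) \ {ε}) ∪ (FOLLOW(N) if α ⇒* ε)).

X → [ X ]: PREDICT = { '[' }
X → n: PREDICT = { 'n' }
X → c: PREDICT = { 'c' }

M[X, $] is empty (no production applies)

Answer: Empty (error entry)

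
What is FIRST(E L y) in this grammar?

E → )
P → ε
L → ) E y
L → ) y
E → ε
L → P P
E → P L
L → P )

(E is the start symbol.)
FIRST sets of the non-terminals involved (from the grammar, by fixed-point iteration):
  FIRST(E) = { ')', ε }
  FIRST(L) = { ')', ε }

To compute FIRST(E L y), process the symbols left to right:
Symbol E is a non-terminal. Add FIRST(E) \ {ε} = { ')' }
E is nullable (ε ∈ FIRST(E)), continue to the next symbol.
Symbol L is a non-terminal. Add FIRST(L) \ {ε} = { ')' }
L is nullable (ε ∈ FIRST(L)), continue to the next symbol.
Symbol y is a terminal. Add 'y' and stop.
FIRST(E L y) = { ')', 'y' }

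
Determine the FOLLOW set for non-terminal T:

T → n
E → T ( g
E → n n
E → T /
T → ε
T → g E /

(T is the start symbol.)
{ $, '(', '/' }

To compute FOLLOW(T), find every occurrence of T on a right-hand side N → α T β: add FIRST(β) \ {ε}, and if β is empty or nullable also add FOLLOW(N). Iterate to a fixed point.

T is the start symbol, so $ ∈ FOLLOW(T).
In E → T ( g: T is followed by '(' g, add FIRST('(' g) \ {ε} = { '(' }
In E → T /: T is followed by '/', add FIRST('/') \ {ε} = { '/' }

Taking the union: FOLLOW(T) = { $, '(', '/' }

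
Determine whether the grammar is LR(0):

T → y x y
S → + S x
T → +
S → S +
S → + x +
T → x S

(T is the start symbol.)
A grammar is LR(0) if no state in the canonical LR(0) collection has:
  - both a shift item (dot before a terminal) and a complete item (shift-reduce conflict), or
  - two or more complete items (reduce-reduce conflict; the accept item [T' → T .] counts as a complete item here).

Augment with T' → T and build the canonical LR(0) collection (I0 = CLOSURE({[T' → . T]}), then GOTO on every symbol after a dot until no new states appear). It has 14 states:
  I0: { [T → . +], [T → . x S], [T → . y x y], [T' → . T] }  — shift
  I1: { [T → + .] }  — reduce
  I2: { [T' → T .] }  — accept
  I3: { [S → . + S x], [S → . + x +], [S → . S +], [T → x . S] }  — shift
  I4: { [T → y . x y] }  — shift
  I5: { [T → y x . y] }  — shift
  I6: { [T → y x y .] }  — reduce
  I7: { [S → + . S x], [S → + . x +], [S → . + S x], [S → . + x +], [S → . S +] }  — shift
  I8: { [S → S . +], [T → x S .] }  — shift, reduce
  I9: { [S → S + .] }  — reduce
  I10: { [S → + S . x], [S → S . +] }  — shift
  I11: { [S → + x . +] }  — shift
  I12: { [S → + x + .] }  — reduce
  I13: { [S → + S x .] }  — reduce

Conflict in state I8:
  Shift-reduce conflict between [T → x S .] and [S → S . +]
So the grammar is NOT LR(0).

Answer: No. Shift-reduce conflict between [T → x S .] and [S → S . +]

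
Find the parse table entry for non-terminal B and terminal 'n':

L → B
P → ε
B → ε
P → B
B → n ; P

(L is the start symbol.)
B → n ; P

To find M[B, 'n'], we find productions for B where 'n' is in the predict set (PREDICT(N → α) = (FIRST(α) \ {ε}) ∪ (FOLLOW(N) if α ⇒* ε)).

Relevant sets:
  FOLLOW(B) = { $ }

B → ε: PREDICT = { $ }
B → n ; P: PREDICT = { 'n' }
  'n' is in predict set, so this production goes in M[B, 'n']

M[B, 'n'] = B → n ; P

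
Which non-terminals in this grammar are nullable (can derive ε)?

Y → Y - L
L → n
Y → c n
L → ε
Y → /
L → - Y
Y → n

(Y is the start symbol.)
{ 'L' }

A non-terminal is nullable if it can derive ε (the empty string): either it has an ε-production, or it has a production whose right-hand side consists entirely of nullable non-terminals.

ε-productions: L → ε
So L is immediately nullable.
No further non-terminal can be added: every production for the remaining non-terminals contains a terminal or a non-nullable non-terminal.
Nullable = { 'L' }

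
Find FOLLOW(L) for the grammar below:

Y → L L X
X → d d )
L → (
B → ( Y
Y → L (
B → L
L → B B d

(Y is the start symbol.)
{ '(', 'd' }

To compute FOLLOW(L), find every occurrence of L on a right-hand side N → α L β: add FIRST(β) \ {ε}, and if β is empty or nullable also add FOLLOW(N). Iterate to a fixed point.

In Y → L L X: L is followed by L X, add FIRST(L X) \ {ε} = { '(' }
In Y → L L X: L is followed by X, add FIRST(X) \ {ε} = { 'd' }
In Y → L (: L is followed by '(', add FIRST('(') \ {ε} = { '(' }
In B → L: L is at the end, add FOLLOW(B)

The FOLLOW sets referred to above (computed the same way, to a fixed point):
  FOLLOW(B) = { '(', 'd' }

Taking the union: FOLLOW(L) = { '(', 'd' }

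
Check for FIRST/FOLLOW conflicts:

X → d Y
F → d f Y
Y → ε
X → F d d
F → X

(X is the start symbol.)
A FIRST/FOLLOW conflict occurs when a non-terminal N has a nullable alternative N → β (β ⇒* ε) and another alternative N → α with FIRST(α) ∩ FOLLOW(N) ≠ ∅: on such a lookahead the parser cannot decide between expanding α and letting N vanish via β.

Nullable non-terminals: Y.
Y has a nullable alternative but only one production, so nothing to check.

F, X have no nullable alternative, so no FIRST/FOLLOW check is needed there.

No FIRST/FOLLOW conflicts found.

Answer: No FIRST/FOLLOW conflicts.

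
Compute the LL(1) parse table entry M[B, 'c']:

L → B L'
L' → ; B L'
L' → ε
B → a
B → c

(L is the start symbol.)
B → c

To find M[B, 'c'], we find productions for B where 'c' is in the predict set (PREDICT(N → α) = (FIRST(α) \ {ε}) ∪ (FOLLOW(N) if α ⇒* ε)).

B → a: PREDICT = { 'a' }
B → c: PREDICT = { 'c' }
  'c' is in predict set, so this production goes in M[B, 'c']

M[B, 'c'] = B → c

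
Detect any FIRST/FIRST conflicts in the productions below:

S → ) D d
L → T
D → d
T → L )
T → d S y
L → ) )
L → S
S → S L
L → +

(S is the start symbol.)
Yes. S → ')' D d / S → S L on { ')' }; L → T / L → ')' ')' on { ')' }; L → T / L → S on { ')' }; L → T / L → '+' on { '+' }; L → ')' ')' / L → S on { ')' }; T → L ')' / T → d S y on { 'd' }

A FIRST/FIRST conflict occurs when two productions N → α and N → β for the same non-terminal have FIRST(α) ∩ FIRST(β) ≠ ∅ (with ε ∈ FIRST of a nullable right-hand side, so two nullable alternatives also conflict).

FIRST sets of the non-terminals at (or reachable through a nullable prefix from) the front of some alternative:
  FIRST(S) = { ')' }
  FIRST(T) = { ')', '+', 'd' }
  FIRST(L) = { ')', '+', 'd' }

Productions for S:
  S → ) D d: FIRST = { ')' }
  S → S L: FIRST = { ')' }
Productions for L:
  L → T: FIRST = { ')', '+', 'd' }
  L → ) ): FIRST = { ')' }
  L → S: FIRST = { ')' }
  L → +: FIRST = { '+' }
Productions for T:
  T → L ): FIRST = { ')', '+', 'd' }
  T → d S y: FIRST = { 'd' }
D has only one production, so no FIRST/FIRST conflict is possible there.

Conflict for S: S → ) D d and S → S L
  Overlap: { ')' }
Conflict for L: L → T and L → ) )
  Overlap: { ')' }
Conflict for L: L → T and L → S
  Overlap: { ')' }
Conflict for L: L → T and L → +
  Overlap: { '+' }
Conflict for L: L → ) ) and L → S
  Overlap: { ')' }
Conflict for T: T → L ) and T → d S y
  Overlap: { 'd' }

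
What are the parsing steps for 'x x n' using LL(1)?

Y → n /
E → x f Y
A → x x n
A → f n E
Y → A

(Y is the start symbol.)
Stack is shown with the top on the left.

Stack    Input    Action
------------------------
Y $      x x n $  output Y → A
A $      x x n $  output A → x x n
x x n $  x x n $  match 'x'
x n $    x n $    match 'x'
n $      n $      match 'n'
$        $        accept

The string is accepted.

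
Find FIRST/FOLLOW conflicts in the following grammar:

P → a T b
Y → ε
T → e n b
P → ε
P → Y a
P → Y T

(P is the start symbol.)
Nullable non-terminals: P, Y.
FIRST sets used below: FIRST(Y) = { ε }, FIRST(T) = { 'e' }

P: nullable alternative(s) P → ε; FOLLOW(P) = { $ }
  P → a T b: FIRST \ {ε} = { 'a' } — disjoint from FOLLOW(P)
  P → ε: FIRST \ {ε} = { } — this is the only nullable alternative, skip
  P → Y a: FIRST \ {ε} = { 'a' } — disjoint from FOLLOW(P)
  P → Y T: FIRST \ {ε} = { 'e' } — disjoint from FOLLOW(P)
Y has a nullable alternative but only one production, so nothing to check.

T has no nullable alternative, so no FIRST/FOLLOW check is needed there.

No FIRST/FOLLOW conflicts found.

Answer: No FIRST/FOLLOW conflicts.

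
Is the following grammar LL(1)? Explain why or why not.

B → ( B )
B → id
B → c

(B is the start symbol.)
A grammar is LL(1) if for each non-terminal N with multiple productions, the predict sets of those productions are pairwise disjoint, where PREDICT(N → α) = (FIRST(α) \ {ε}) ∪ (FOLLOW(N) if α ⇒* ε).

For B:
  PREDICT(B → '(' B ')') = { '(' }
  PREDICT(B → id) = { 'id' }
  PREDICT(B → c) = { 'c' }

All predict sets are disjoint. The grammar IS LL(1).

Answer: Yes, the grammar is LL(1).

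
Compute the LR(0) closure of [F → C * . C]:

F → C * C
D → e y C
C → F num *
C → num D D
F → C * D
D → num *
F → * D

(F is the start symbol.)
To compute CLOSURE, for each item [A → α.Bβ] where B is a non-terminal, add [B → .γ] for all productions B → γ; repeat for the newly added items until nothing changes.

Start with: [F → C * . C]
  [F → C * . C] has the dot before C: add [C → . F num *], [C → . num D D]
  [C → . F num *] has the dot before F: add [F → . C * C], [F → . C * D], [F → . * D]
No further items can be added.

CLOSURE = { [C → . F num *], [C → . num D D], [F → . * D], [F → . C * C], [F → . C * D], [F → C * . C] }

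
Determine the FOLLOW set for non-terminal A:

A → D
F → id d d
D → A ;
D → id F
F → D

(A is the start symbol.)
To compute FOLLOW(A), find every occurrence of A on a right-hand side N → α A β: add FIRST(β) \ {ε}, and if β is empty or nullable also add FOLLOW(N). Iterate to a fixed point.

A is the start symbol, so $ ∈ FOLLOW(A).
In D → A ;: A is followed by ';', add FIRST(';') \ {ε} = { ';' }

Taking the union: FOLLOW(A) = { $, ';' }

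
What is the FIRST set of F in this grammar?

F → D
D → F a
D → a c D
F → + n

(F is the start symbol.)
{ '+', 'a' }

To compute FIRST(F), examine every production with F on the left-hand side, reading each right-hand side left to right until a non-nullable symbol is reached.

FIRST sets of the other non-terminals involved (by the same procedure, iterated to a fixed point):
  FIRST(D) = { '+', 'a' }

From F → D:
  - D is a non-terminal: add FIRST(D) \ {ε} = { '+', 'a' }
    D is not nullable, so stop
From F → + n:
  - '+' is a terminal: add '+' and stop

Collecting: FIRST(F) = { '+', 'a' }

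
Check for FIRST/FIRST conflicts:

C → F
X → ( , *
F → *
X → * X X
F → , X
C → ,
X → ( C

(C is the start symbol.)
A FIRST/FIRST conflict occurs when two productions N → α and N → β for the same non-terminal have FIRST(α) ∩ FIRST(β) ≠ ∅ (with ε ∈ FIRST of a nullable right-hand side, so two nullable alternatives also conflict).

FIRST sets of the non-terminals at (or reachable through a nullable prefix from) the front of some alternative:
  FIRST(F) = { '*', ',' }

Productions for C:
  C → F: FIRST = { '*', ',' }
  C → ,: FIRST = { ',' }
Productions for X:
  X → ( , *: FIRST = { '(' }
  X → * X X: FIRST = { '*' }
  X → ( C: FIRST = { '(' }
Productions for F:
  F → *: FIRST = { '*' }
  F → , X: FIRST = { ',' }

Conflict for C: C → F and C → ,
  Overlap: { ',' }
Conflict for X: X → ( , * and X → ( C
  Overlap: { '(' }

Answer: Yes. C → F / C → ',' on { ',' }; X → '(' ',' '*' / X → '(' C on { '(' }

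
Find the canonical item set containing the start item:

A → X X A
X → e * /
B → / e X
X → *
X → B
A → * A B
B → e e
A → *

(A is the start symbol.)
{ [A → . * A B], [A → . *], [A → . X X A], [A' → . A], [B → . / e X], [B → . e e], [X → . *], [X → . B], [X → . e * /] }

First, augment the grammar with A' → A
I₀ = CLOSURE({ [A' → . A] }):
  [A' → . A] has the dot before A: add [A → . X X A], [A → . * A B], [A → . *]
  [A → . X X A] has the dot before X: add [X → . e * /], [X → . *], [X → . B]
  [X → . B] has the dot before B: add [B → . / e X], [B → . e e]
No further items can be added.

I₀ = { [A → . * A B], [A → . *], [A → . X X A], [A' → . A], [B → . / e X], [B → . e e], [X → . *], [X → . B], [X → . e * /] }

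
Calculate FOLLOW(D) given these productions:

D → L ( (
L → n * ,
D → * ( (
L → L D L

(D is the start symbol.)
{ $, 'n' }

To compute FOLLOW(D), find every occurrence of D on a right-hand side N → α D β: add FIRST(β) \ {ε}, and if β is empty or nullable also add FOLLOW(N). Iterate to a fixed point.

D is the start symbol, so $ ∈ FOLLOW(D).
In L → L D L: D is followed by L, add FIRST(L) \ {ε} = { 'n' }

Taking the union: FOLLOW(D) = { $, 'n' }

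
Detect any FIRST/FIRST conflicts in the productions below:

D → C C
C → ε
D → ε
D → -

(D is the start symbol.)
A FIRST/FIRST conflict occurs when two productions N → α and N → β for the same non-terminal have FIRST(α) ∩ FIRST(β) ≠ ∅ (with ε ∈ FIRST of a nullable right-hand side, so two nullable alternatives also conflict).

FIRST sets of the non-terminals at (or reachable through a nullable prefix from) the front of some alternative:
  FIRST(C) = { ε }

Productions for D:
  D → C C: FIRST = { ε }
  D → ε: FIRST = { ε }
  D → -: FIRST = { '-' }
C has only one production, so no FIRST/FIRST conflict is possible there.

Conflict for D: D → C C and D → ε
  Overlap: { ε }

Answer: Yes. D → C C / D → ε on { ε }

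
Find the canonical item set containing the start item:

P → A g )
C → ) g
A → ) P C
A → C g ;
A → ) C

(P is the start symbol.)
First, augment the grammar with P' → P
I₀ = CLOSURE({ [P' → . P] }):
  [P' → . P] has the dot before P: add [P → . A g )]
  [P → . A g )] has the dot before A: add [A → . ) P C], [A → . C g ;], [A → . ) C]
  [A → . C g ;] has the dot before C: add [C → . ) g]
No further items can be added.

I₀ = { [A → . ) C], [A → . ) P C], [A → . C g ;], [C → . ) g], [P → . A g )], [P' → . P] }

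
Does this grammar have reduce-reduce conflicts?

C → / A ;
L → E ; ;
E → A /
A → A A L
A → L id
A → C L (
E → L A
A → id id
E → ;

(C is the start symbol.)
Yes — I20: [C → / A ; .] vs [E → ; .]

A reduce-reduce conflict occurs when an LR(0) state has two complete items [A → α .] and [B → β .] — both call for a reduction, and with no lookahead the parser cannot choose between them.

Augment with C' → C and build the canonical LR(0) collection (I0 = CLOSURE({[C' → . C]}), then GOTO on every symbol after a dot until no new states appear). It has 21 states:
  I0: { [C → . / A ;], [C' → . C] }  — shift
  I1: { [A → . A A L], [A → . C L (], [A → . L id], [A → . id id], [C → . / A ;], [C → / . A ;], [E → . ;], [E → . A /], [E → . L A], [L → . E ; ;] }  — shift
  I2: { [C' → C .] }  — accept
  I3: { [E → ; .] }  — reduce
  I4: { [A → . A A L], [A → . C L (], [A → . L id], [A → . id id], [A → A . A L], [C → . / A ;], [C → / A . ;], [E → . ;], [E → . A /], [E → . L A], [E → A . /], [L → . E ; ;] }  — shift
  I5: { [A → . A A L], [A → . C L (], [A → . L id], [A → . id id], [A → C . L (], [C → . / A ;], [E → . ;], [E → . A /], [E → . L A], [L → . E ; ;] }  — shift
  I6: { [L → E . ; ;] }  — shift
  I7: { [A → . A A L], [A → . C L (], [A → . L id], [A → . id id], [A → L . id], [C → . / A ;], [E → . ;], [E → . A /], [E → . L A], [E → L . A], [L → . E ; ;] }  — shift
  I8: { [A → id . id] }  — shift
  I9: { [A → id id .] }  — reduce
  I10: { [A → . A A L], [A → . C L (], [A → . L id], [A → . id id], [A → A . A L], [C → . / A ;], [E → . ;], [E → . A /], [E → . L A], [E → A . /], [E → L A .], [L → . E ; ;] }  — shift, reduce
  I11: { [A → L id .], [A → id . id] }  — shift, reduce
  I12: { [A → . A A L], [A → . C L (], [A → . L id], [A → . id id], [C → . / A ;], [C → / . A ;], [E → . ;], [E → . A /], [E → . L A], [E → A / .], [L → . E ; ;] }  — shift, reduce
  I13: { [A → . A A L], [A → . C L (], [A → . L id], [A → . id id], [A → A . A L], [A → A A . L], [C → . / A ;], [E → . ;], [E → . A /], [E → . L A], [E → A . /], [L → . E ; ;] }  — shift
  I14: { [A → . A A L], [A → . C L (], [A → . L id], [A → . id id], [A → A A L .], [A → L . id], [C → . / A ;], [E → . ;], [E → . A /], [E → . L A], [E → L . A], [L → . E ; ;] }  — shift, reduce
  I15: { [L → E ; . ;] }  — shift
  I16: { [L → E ; ; .] }  — reduce
  I17: { [A → . A A L], [A → . C L (], [A → . L id], [A → . id id], [A → A . A L], [C → . / A ;], [E → . ;], [E → . A /], [E → . L A], [E → A . /], [L → . E ; ;] }  — shift
  I18: { [A → . A A L], [A → . C L (], [A → . L id], [A → . id id], [A → C L . (], [A → L . id], [C → . / A ;], [E → . ;], [E → . A /], [E → . L A], [E → L . A], [L → . E ; ;] }  — shift
  I19: { [A → C L ( .] }  — reduce
  I20: { [C → / A ; .], [E → ; .] }  — 2 reduces

I20 contains complete items [C → / A ; .], [E → ; .] — reduce-reduce conflict.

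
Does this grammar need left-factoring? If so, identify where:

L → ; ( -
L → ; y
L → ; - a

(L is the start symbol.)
Yes, L has productions with common prefix ';'

Left-factoring is needed when two productions for the same non-terminal
share a common prefix on the right-hand side.

Productions for L:
  L → ; ( -
  L → ; y
  L → ; - a

Found common prefix ';' in productions for L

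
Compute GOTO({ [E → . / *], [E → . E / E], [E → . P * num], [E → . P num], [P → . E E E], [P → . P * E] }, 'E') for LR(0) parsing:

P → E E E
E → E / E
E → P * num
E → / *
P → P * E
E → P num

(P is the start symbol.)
GOTO(I, 'E') = CLOSURE({ [A → αX.β] : [A → α.Xβ] ∈ I, X = 'E' })

Items with dot before 'E', with the dot advanced:
  [E → . E / E] → [E → E . / E]
  [P → . E E E] → [P → E . E E]
Closure of the advanced items:
  [P → E . E E] has the dot before E: add [E → . E / E], [E → . P * num], [E → . / *], [E → . P num]
  [E → . P * num] has the dot before P: add [P → . E E E], [P → . P * E]

GOTO = { [E → . / *], [E → . E / E], [E → . P * num], [E → . P num], [E → E . / E], [P → . E E E], [P → . P * E], [P → E . E E] }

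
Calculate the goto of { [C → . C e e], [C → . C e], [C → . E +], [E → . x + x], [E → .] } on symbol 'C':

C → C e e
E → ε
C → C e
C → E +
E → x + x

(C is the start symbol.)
GOTO(I, 'C') = CLOSURE({ [A → αX.β] : [A → α.Xβ] ∈ I, X = 'C' })

Items with dot before 'C', with the dot advanced:
  [C → . C e] → [C → C . e]
  [C → . C e e] → [C → C . e e]
Closure adds nothing (no advanced item has the dot before a non-terminal).

GOTO = { [C → C . e e], [C → C . e] }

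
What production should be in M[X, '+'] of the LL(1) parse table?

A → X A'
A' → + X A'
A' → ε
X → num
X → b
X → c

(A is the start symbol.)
To find M[X, '+'], we find productions for X where '+' is in the predict set (PREDICT(N → α) = (FIRST(α) \ {ε}) ∪ (FOLLOW(N) if α ⇒* ε)).

X → num: PREDICT = { 'num' }
X → b: PREDICT = { 'b' }
X → c: PREDICT = { 'c' }

M[X, '+'] is empty (no production applies)

Answer: Empty (error entry)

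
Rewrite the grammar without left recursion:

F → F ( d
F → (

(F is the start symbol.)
F → ( F'
F' → ( d F'
F' → ε

F is directly left-recursive. The standard transformation for
  A → A α₁ | ... | A α_m | β₁ | ... | β_n
is
  A  → β₁ A' | ... | β_n A'
  A' → α₁ A' | ... | α_m A' | ε

F → ( becomes F → ( F'
F → F ( d becomes F' → ( d F'
Add F' → ε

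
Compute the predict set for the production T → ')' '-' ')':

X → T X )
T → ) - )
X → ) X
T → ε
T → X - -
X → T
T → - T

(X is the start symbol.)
PREDICT(T → ')' '-' ')') = (FIRST(RHS) \ {ε}) ∪ (FOLLOW(T) if ε ∈ FIRST(RHS), i.e. RHS ⇒* ε)
FIRST(')' '-' ')') = { ')' }
ε ∉ FIRST(')' '-' ')'), so FOLLOW(T) is not added.
PREDICT(T → ')' '-' ')') = { ')' }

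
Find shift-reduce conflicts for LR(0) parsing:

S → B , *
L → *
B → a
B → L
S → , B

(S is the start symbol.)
A shift-reduce conflict occurs when an LR(0) state has both:
  - a complete (reduce) item [A → α .] (dot at the end), and
  - a shift item [B → β . c γ] (dot before a terminal).

Augment with S' → S and build the canonical LR(0) collection (I0 = CLOSURE({[S' → . S]}), then GOTO on every symbol after a dot until no new states appear). It has 10 states:
  I0: { [B → . L], [B → . a], [L → . *], [S → . , B], [S → . B , *], [S' → . S] }  — shift
  I1: { [L → * .] }  — reduce
  I2: { [B → . L], [B → . a], [L → . *], [S → , . B] }  — shift
  I3: { [S → B . , *] }  — shift
  I4: { [B → L .] }  — reduce
  I5: { [S' → S .] }  — accept
  I6: { [B → a .] }  — reduce
  I7: { [S → B , . *] }  — shift
  I8: { [S → B , * .] }  — reduce
  I9: { [S → , B .] }  — reduce

No state contains both a complete item and a shift item.

Answer: No shift-reduce conflicts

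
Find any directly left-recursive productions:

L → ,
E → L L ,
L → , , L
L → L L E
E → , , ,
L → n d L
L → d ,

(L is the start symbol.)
Direct left recursion occurs when N → N α for some non-terminal N (the right-hand side begins with the left-hand side itself).

L → ,: starts with ','
E → L L ,: starts with L
L → , , L: starts with ','
L → L L E: LEFT RECURSIVE (starts with L)
E → , , ,: starts with ','
L → n d L: starts with n
L → d ,: starts with d

The grammar has direct left recursion on: L.

Answer: Yes, L is left-recursive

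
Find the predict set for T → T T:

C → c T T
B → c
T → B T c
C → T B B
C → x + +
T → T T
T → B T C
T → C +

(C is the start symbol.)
{ 'c', 'x' }

PREDICT(T → T T) = (FIRST(RHS) \ {ε}) ∪ (FOLLOW(T) if ε ∈ FIRST(RHS), i.e. RHS ⇒* ε)
FIRST(T) = { 'c', 'x' }
FIRST(T T) = { 'c', 'x' }
ε ∉ FIRST(T T), so FOLLOW(T) is not added.
PREDICT(T → T T) = { 'c', 'x' }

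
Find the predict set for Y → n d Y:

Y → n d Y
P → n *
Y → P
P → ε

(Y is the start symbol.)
PREDICT(Y → n d Y) = (FIRST(RHS) \ {ε}) ∪ (FOLLOW(Y) if ε ∈ FIRST(RHS), i.e. RHS ⇒* ε)
FIRST(n d Y) = { 'n' }
ε ∉ FIRST(n d Y), so FOLLOW(Y) is not added.
PREDICT(Y → n d Y) = { 'n' }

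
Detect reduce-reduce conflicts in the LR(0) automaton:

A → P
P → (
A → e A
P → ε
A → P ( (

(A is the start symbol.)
No reduce-reduce conflicts

A reduce-reduce conflict occurs when an LR(0) state has two complete items [A → α .] and [B → β .] — both call for a reduction, and with no lookahead the parser cannot choose between them.

Augment with A' → A and build the canonical LR(0) collection (I0 = CLOSURE({[A' → . A]}), then GOTO on every symbol after a dot until no new states appear). It has 8 states:
  I0: { [A → . P ( (], [A → . P], [A → . e A], [A' → . A], [P → . (], [P → .] }  — shift, reduce
  I1: { [P → ( .] }  — reduce
  I2: { [A' → A .] }  — accept
  I3: { [A → P . ( (], [A → P .] }  — shift, reduce
  I4: { [A → . P ( (], [A → . P], [A → . e A], [A → e . A], [P → . (], [P → .] }  — shift, reduce
  I5: { [A → e A .] }  — reduce
  I6: { [A → P ( . (] }  — shift
  I7: { [A → P ( ( .] }  — reduce

No state contains more than one complete item.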